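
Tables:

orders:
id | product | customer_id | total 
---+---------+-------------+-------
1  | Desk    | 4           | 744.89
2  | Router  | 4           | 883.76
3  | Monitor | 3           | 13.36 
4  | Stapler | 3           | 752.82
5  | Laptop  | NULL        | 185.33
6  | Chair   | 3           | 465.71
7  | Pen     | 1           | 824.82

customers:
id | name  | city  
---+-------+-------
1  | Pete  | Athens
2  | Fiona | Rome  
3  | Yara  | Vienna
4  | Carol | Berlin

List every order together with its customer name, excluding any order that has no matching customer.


INNER JOIN keeps only orders rows whose customer_id matches an id in customers. Walk through each order:
  - order 1 (Desk): customer_id=4 -> matches Carol
  - order 2 (Router): customer_id=4 -> matches Carol
  - order 3 (Monitor): customer_id=3 -> matches Yara
  - order 4 (Stapler): customer_id=3 -> matches Yara
  - order 5 (Laptop): customer_id=NULL, no match -> dropped
  - order 6 (Chair): customer_id=3 -> matches Yara
  - order 7 (Pen): customer_id=1 -> matches Pete
So 1 of 7 rows is dropped.

SQL:
SELECT a.product, b.name AS customer
FROM orders a
INNER JOIN customers b ON a.customer_id = b.id

Result:
product | customer
--------+---------
Desk    | Carol   
Router  | Carol   
Monitor | Yara    
Stapler | Yara    
Chair   | Yara    
Pen     | Pete    


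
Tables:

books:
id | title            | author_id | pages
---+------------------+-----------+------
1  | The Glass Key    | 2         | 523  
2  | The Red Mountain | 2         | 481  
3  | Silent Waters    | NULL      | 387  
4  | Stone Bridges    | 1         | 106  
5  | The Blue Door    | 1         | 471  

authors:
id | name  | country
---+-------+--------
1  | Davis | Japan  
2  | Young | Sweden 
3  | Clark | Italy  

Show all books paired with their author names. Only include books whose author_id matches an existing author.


INNER JOIN keeps only books rows whose author_id matches an id in authors. Walk through each book:
  - book 1 (The Glass Key): author_id=2 -> matches Young
  - book 2 (The Red Mountain): author_id=2 -> matches Young
  - book 3 (Silent Waters): author_id=NULL, no match -> dropped
  - book 4 (Stone Bridges): author_id=1 -> matches Davis
  - book 5 (The Blue Door): author_id=1 -> matches Davis
So 1 of 5 rows is dropped.

SQL:
SELECT a.title, b.name AS author
FROM books a
INNER JOIN authors b ON a.author_id = b.id

Result:
title            | author
-----------------+-------
The Glass Key    | Young 
The Red Mountain | Young 
Stone Bridges    | Davis 
The Blue Door    | Davis 


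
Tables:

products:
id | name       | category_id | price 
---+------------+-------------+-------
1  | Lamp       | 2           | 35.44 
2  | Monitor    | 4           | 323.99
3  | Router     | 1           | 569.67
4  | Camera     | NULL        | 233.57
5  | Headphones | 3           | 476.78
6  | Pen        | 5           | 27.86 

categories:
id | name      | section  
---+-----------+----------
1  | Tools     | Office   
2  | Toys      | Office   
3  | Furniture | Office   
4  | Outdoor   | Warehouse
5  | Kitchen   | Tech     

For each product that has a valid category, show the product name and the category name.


INNER JOIN keeps only products rows whose category_id matches an id in categories. Walk through each product:
  - product 1 (Lamp): category_id=2 -> matches Toys
  - product 2 (Monitor): category_id=4 -> matches Outdoor
  - product 3 (Router): category_id=1 -> matches Tools
  - product 4 (Camera): category_id=NULL, no match -> dropped
  - product 5 (Headphones): category_id=3 -> matches Furniture
  - product 6 (Pen): category_id=5 -> matches Kitchen
So 1 of 6 rows is dropped.

SQL:
SELECT a.name, b.name AS category
FROM products a
INNER JOIN categories b ON a.category_id = b.id

Result:
name       | category 
-----------+----------
Lamp       | Toys     
Monitor    | Outdoor  
Router     | Tools    
Headphones | Furniture
Pen        | Kitchen  


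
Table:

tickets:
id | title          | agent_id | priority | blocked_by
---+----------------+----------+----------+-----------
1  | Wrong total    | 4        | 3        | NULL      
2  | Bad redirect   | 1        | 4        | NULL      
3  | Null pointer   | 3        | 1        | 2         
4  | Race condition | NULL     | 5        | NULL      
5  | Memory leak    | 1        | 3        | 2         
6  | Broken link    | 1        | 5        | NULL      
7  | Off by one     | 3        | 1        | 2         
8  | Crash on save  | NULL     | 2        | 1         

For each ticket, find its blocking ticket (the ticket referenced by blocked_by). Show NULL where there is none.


This is a self-join: tickets is joined to a second copy of itself, matching each row's blocked_by to another row's id. Use LEFT JOIN so rows with blocked_by=NULL are kept.
  - ticket 1 (Wrong total): blocked_by=NULL -> NULL
  - ticket 2 (Bad redirect): blocked_by=NULL -> NULL
  - ticket 3 (Null pointer): blocked_by=2 -> Bad redirect
  - ticket 4 (Race condition): blocked_by=NULL -> NULL
  - ticket 5 (Memory leak): blocked_by=2 -> Bad redirect
  - ticket 6 (Broken link): blocked_by=NULL -> NULL
  - ticket 7 (Off by one): blocked_by=2 -> Bad redirect
  - ticket 8 (Crash on save): blocked_by=1 -> Wrong total

SQL:
SELECT a.title AS item, b.title AS blocked_by
FROM tickets a
LEFT JOIN tickets b ON a.blocked_by = b.id

Result:
item           | blocked_by  
---------------+-------------
Wrong total    | NULL        
Bad redirect   | NULL        
Null pointer   | Bad redirect
Race condition | NULL        
Memory leak    | Bad redirect
Broken link    | NULL        
Off by one     | Bad redirect
Crash on save  | Wrong total 


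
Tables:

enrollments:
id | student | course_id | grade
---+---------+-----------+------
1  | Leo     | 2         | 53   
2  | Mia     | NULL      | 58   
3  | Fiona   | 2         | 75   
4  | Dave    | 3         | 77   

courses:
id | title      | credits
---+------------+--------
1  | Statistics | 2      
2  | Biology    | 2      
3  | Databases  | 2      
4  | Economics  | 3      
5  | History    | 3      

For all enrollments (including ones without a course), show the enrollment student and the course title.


LEFT JOIN keeps every row from enrollments (the left table); where course_id has no match in courses, the course columns become NULL. Walk through each enrollment:
  - enrollment 1 (Leo): course_id=2 -> matches Biology
  - enrollment 2 (Mia): course_id=NULL, no match -> kept with NULL
  - enrollment 3 (Fiona): course_id=2 -> matches Biology
  - enrollment 4 (Dave): course_id=3 -> matches Databases
All 4 rows appear; 1 has NULL course.

SQL:
SELECT a.student, b.title AS course
FROM enrollments a
LEFT JOIN courses b ON a.course_id = b.id

Result:
student | course   
--------+----------
Leo     | Biology  
Mia     | NULL     
Fiona   | Biology  
Dave    | Databases


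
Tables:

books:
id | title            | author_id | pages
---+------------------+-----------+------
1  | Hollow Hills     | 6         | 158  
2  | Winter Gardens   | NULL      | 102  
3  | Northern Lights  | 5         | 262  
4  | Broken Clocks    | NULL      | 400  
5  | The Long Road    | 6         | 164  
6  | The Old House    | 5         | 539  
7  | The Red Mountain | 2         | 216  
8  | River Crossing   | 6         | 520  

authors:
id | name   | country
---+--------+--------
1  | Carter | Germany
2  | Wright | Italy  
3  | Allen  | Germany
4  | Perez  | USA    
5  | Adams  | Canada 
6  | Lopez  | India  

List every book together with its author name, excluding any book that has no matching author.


INNER JOIN keeps only books rows whose author_id matches an id in authors. Walk through each book:
  - book 1 (Hollow Hills): author_id=6 -> matches Lopez
  - book 2 (Winter Gardens): author_id=NULL, no match -> dropped
  - book 3 (Northern Lights): author_id=5 -> matches Adams
  - book 4 (Broken Clocks): author_id=NULL, no match -> dropped
  - book 5 (The Long Road): author_id=6 -> matches Lopez
  - book 6 (The Old House): author_id=5 -> matches Adams
  - book 7 (The Red Mountain): author_id=2 -> matches Wright
  - book 8 (River Crossing): author_id=6 -> matches Lopez
So 2 of 8 rows are dropped.

SQL:
SELECT a.title, b.name AS author
FROM books a
INNER JOIN authors b ON a.author_id = b.id

Result:
title            | author
-----------------+-------
Hollow Hills     | Lopez 
Northern Lights  | Adams 
The Long Road    | Lopez 
The Old House    | Adams 
The Red Mountain | Wright
River Crossing   | Lopez 


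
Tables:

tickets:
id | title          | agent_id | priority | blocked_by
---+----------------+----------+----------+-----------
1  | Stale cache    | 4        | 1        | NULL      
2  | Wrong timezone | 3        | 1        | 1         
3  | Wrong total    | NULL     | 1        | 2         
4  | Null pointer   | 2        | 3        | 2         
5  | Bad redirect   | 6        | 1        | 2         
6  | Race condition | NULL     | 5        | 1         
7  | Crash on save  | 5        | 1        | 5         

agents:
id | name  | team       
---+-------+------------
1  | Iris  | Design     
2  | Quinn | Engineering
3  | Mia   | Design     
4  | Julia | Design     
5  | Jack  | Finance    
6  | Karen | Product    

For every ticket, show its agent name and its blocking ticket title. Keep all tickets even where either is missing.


Two LEFT JOINs from the same base table tickets: one to agents via agent_id, one to tickets itself via blocked_by. Both are LEFT so every ticket is preserved.
Match against agents:
  - ticket 1 (Stale cache): agent_id=4 -> matches Julia
  - ticket 2 (Wrong timezone): agent_id=3 -> matches Mia
  - ticket 3 (Wrong total): agent_id=NULL, no match -> kept with NULL
  - ticket 4 (Null pointer): agent_id=2 -> matches Quinn
  - ticket 5 (Bad redirect): agent_id=6 -> matches Karen
  - ticket 6 (Race condition): agent_id=NULL, no match -> kept with NULL
  - ticket 7 (Crash on save): agent_id=5 -> matches Jack
Match against tickets (self):
  - ticket 1 (Stale cache): blocked_by=NULL -> NULL
  - ticket 2 (Wrong timezone): blocked_by=1 -> Stale cache
  - ticket 3 (Wrong total): blocked_by=2 -> Wrong timezone
  - ticket 4 (Null pointer): blocked_by=2 -> Wrong timezone
  - ticket 5 (Bad redirect): blocked_by=2 -> Wrong timezone
  - ticket 6 (Race condition): blocked_by=1 -> Stale cache
  - ticket 7 (Crash on save): blocked_by=5 -> Bad redirect

SQL:
SELECT a.title, b.name AS agent, c.title AS blocked_by
FROM tickets a
LEFT JOIN agents b ON a.agent_id = b.id
LEFT JOIN tickets c ON a.blocked_by = c.id

Result:
title          | agent | blocked_by    
---------------+-------+---------------
Stale cache    | Julia | NULL          
Wrong timezone | Mia   | Stale cache   
Wrong total    | NULL  | Wrong timezone
Null pointer   | Quinn | Wrong timezone
Bad redirect   | Karen | Wrong timezone
Race condition | NULL  | Stale cache   
Crash on save  | Jack  | Bad redirect  


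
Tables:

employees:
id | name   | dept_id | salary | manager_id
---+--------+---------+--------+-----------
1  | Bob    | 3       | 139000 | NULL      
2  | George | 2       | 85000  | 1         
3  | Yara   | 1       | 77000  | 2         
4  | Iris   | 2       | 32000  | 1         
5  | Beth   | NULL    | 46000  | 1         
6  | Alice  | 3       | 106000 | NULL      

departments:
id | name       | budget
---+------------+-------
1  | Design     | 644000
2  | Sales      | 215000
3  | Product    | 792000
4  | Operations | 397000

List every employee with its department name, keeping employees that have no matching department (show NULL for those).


LEFT JOIN keeps every row from employees (the left table); where dept_id has no match in departments, the department columns become NULL. Walk through each employee:
  - employee 1 (Bob): dept_id=3 -> matches Product
  - employee 2 (George): dept_id=2 -> matches Sales
  - employee 3 (Yara): dept_id=1 -> matches Design
  - employee 4 (Iris): dept_id=2 -> matches Sales
  - employee 5 (Beth): dept_id=NULL, no match -> kept with NULL
  - employee 6 (Alice): dept_id=3 -> matches Product
All 6 rows appear; 1 has NULL department.

SQL:
SELECT a.name, b.name AS department
FROM employees a
LEFT JOIN departments b ON a.dept_id = b.id

Result:
name   | department
-------+-----------
Bob    | Product   
George | Sales     
Yara   | Design    
Iris   | Sales     
Beth   | NULL      
Alice  | Product   


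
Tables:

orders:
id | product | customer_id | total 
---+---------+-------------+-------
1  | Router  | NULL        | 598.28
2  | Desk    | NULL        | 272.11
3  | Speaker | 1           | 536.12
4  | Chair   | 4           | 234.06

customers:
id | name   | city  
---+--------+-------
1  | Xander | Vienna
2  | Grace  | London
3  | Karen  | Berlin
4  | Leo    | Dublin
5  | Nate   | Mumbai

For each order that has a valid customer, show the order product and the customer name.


INNER JOIN keeps only orders rows whose customer_id matches an id in customers. Walk through each order:
  - order 1 (Router): customer_id=NULL, no match -> dropped
  - order 2 (Desk): customer_id=NULL, no match -> dropped
  - order 3 (Speaker): customer_id=1 -> matches Xander
  - order 4 (Chair): customer_id=4 -> matches Leo
So 2 of 4 rows are dropped.

SQL:
SELECT a.product, b.name AS customer
FROM orders a
INNER JOIN customers b ON a.customer_id = b.id

Result:
product | customer
--------+---------
Speaker | Xander  
Chair   | Leo     


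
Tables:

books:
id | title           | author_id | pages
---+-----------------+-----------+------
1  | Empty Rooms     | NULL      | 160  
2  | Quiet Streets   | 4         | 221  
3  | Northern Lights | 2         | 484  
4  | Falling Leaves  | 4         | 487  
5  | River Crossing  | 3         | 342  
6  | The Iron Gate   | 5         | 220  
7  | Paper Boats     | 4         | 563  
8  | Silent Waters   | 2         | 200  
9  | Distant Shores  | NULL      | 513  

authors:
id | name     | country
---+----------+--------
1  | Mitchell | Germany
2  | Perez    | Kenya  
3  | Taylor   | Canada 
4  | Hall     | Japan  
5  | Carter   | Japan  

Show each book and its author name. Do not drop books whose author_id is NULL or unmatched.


LEFT JOIN keeps every row from books (the left table); where author_id has no match in authors, the author columns become NULL. Walk through each book:
  - book 1 (Empty Rooms): author_id=NULL, no match -> kept with NULL
  - book 2 (Quiet Streets): author_id=4 -> matches Hall
  - book 3 (Northern Lights): author_id=2 -> matches Perez
  - book 4 (Falling Leaves): author_id=4 -> matches Hall
  - book 5 (River Crossing): author_id=3 -> matches Taylor
  - book 6 (The Iron Gate): author_id=5 -> matches Carter
  - book 7 (Paper Boats): author_id=4 -> matches Hall
  - book 8 (Silent Waters): author_id=2 -> matches Perez
  - book 9 (Distant Shores): author_id=NULL, no match -> kept with NULL
All 9 rows appear; 2 have NULL author.

SQL:
SELECT a.title, b.name AS author
FROM books a
LEFT JOIN authors b ON a.author_id = b.id

Result:
title           | author
----------------+-------
Empty Rooms     | NULL  
Quiet Streets   | Hall  
Northern Lights | Perez 
Falling Leaves  | Hall  
River Crossing  | Taylor
The Iron Gate   | Carter
Paper Boats     | Hall  
Silent Waters   | Perez 
Distant Shores  | NULL  


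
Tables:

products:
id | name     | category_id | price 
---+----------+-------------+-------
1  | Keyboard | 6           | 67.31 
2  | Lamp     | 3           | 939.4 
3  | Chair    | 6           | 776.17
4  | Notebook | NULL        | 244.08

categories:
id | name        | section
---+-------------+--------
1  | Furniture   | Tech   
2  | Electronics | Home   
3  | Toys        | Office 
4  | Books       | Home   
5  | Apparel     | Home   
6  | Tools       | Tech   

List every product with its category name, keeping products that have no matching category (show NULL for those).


LEFT JOIN keeps every row from products (the left table); where category_id has no match in categories, the category columns become NULL. Walk through each product:
  - product 1 (Keyboard): category_id=6 -> matches Tools
  - product 2 (Lamp): category_id=3 -> matches Toys
  - product 3 (Chair): category_id=6 -> matches Tools
  - product 4 (Notebook): category_id=NULL, no match -> kept with NULL
All 4 rows appear; 1 has NULL category.

SQL:
SELECT a.name, b.name AS category
FROM products a
LEFT JOIN categories b ON a.category_id = b.id

Result:
name     | category
---------+---------
Keyboard | Tools   
Lamp     | Toys    
Chair    | Tools   
Notebook | NULL    


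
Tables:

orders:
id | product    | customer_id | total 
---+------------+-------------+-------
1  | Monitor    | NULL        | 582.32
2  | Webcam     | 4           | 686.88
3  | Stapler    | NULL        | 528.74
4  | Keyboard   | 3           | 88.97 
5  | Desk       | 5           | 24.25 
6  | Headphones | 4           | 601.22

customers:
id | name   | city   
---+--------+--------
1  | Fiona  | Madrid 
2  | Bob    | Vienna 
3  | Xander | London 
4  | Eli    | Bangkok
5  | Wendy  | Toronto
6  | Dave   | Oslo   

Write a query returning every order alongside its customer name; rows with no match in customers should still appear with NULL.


LEFT JOIN keeps every row from orders (the left table); where customer_id has no match in customers, the customer columns become NULL. Walk through each order:
  - order 1 (Monitor): customer_id=NULL, no match -> kept with NULL
  - order 2 (Webcam): customer_id=4 -> matches Eli
  - order 3 (Stapler): customer_id=NULL, no match -> kept with NULL
  - order 4 (Keyboard): customer_id=3 -> matches Xander
  - order 5 (Desk): customer_id=5 -> matches Wendy
  - order 6 (Headphones): customer_id=4 -> matches Eli
All 6 rows appear; 2 have NULL customer.

SQL:
SELECT a.product, b.name AS customer
FROM orders a
LEFT JOIN customers b ON a.customer_id = b.id

Result:
product    | customer
-----------+---------
Monitor    | NULL    
Webcam     | Eli     
Stapler    | NULL    
Keyboard   | Xander  
Desk       | Wendy   
Headphones | Eli     


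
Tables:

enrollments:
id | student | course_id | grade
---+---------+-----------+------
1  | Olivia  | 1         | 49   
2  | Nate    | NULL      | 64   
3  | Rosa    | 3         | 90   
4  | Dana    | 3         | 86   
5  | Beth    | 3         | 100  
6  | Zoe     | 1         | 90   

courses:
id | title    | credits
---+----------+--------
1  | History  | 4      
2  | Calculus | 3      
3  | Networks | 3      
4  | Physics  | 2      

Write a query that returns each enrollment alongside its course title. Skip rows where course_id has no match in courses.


INNER JOIN keeps only enrollments rows whose course_id matches an id in courses. Walk through each enrollment:
  - enrollment 1 (Olivia): course_id=1 -> matches History
  - enrollment 2 (Nate): course_id=NULL, no match -> dropped
  - enrollment 3 (Rosa): course_id=3 -> matches Networks
  - enrollment 4 (Dana): course_id=3 -> matches Networks
  - enrollment 5 (Beth): course_id=3 -> matches Networks
  - enrollment 6 (Zoe): course_id=1 -> matches History
So 1 of 6 rows is dropped.

SQL:
SELECT a.student, b.title AS course
FROM enrollments a
INNER JOIN courses b ON a.course_id = b.id

Result:
student | course  
--------+---------
Olivia  | History 
Rosa    | Networks
Dana    | Networks
Beth    | Networks
Zoe     | History 


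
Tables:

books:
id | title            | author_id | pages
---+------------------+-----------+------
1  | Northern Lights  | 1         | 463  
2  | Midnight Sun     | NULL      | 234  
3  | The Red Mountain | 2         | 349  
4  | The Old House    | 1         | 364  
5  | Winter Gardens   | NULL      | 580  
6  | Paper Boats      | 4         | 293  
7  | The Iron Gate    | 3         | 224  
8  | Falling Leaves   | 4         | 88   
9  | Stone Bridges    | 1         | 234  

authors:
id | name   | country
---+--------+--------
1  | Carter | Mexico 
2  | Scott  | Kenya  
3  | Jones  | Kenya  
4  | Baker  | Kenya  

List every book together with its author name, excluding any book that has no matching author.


INNER JOIN keeps only books rows whose author_id matches an id in authors. Walk through each book:
  - book 1 (Northern Lights): author_id=1 -> matches Carter
  - book 2 (Midnight Sun): author_id=NULL, no match -> dropped
  - book 3 (The Red Mountain): author_id=2 -> matches Scott
  - book 4 (The Old House): author_id=1 -> matches Carter
  - book 5 (Winter Gardens): author_id=NULL, no match -> dropped
  - book 6 (Paper Boats): author_id=4 -> matches Baker
  - book 7 (The Iron Gate): author_id=3 -> matches Jones
  - book 8 (Falling Leaves): author_id=4 -> matches Baker
  - book 9 (Stone Bridges): author_id=1 -> matches Carter
So 2 of 9 rows are dropped.

SQL:
SELECT a.title, b.name AS author
FROM books a
INNER JOIN authors b ON a.author_id = b.id

Result:
title            | author
-----------------+-------
Northern Lights  | Carter
The Red Mountain | Scott 
The Old House    | Carter
Paper Boats      | Baker 
The Iron Gate    | Jones 
Falling Leaves   | Baker 
Stone Bridges    | Carter


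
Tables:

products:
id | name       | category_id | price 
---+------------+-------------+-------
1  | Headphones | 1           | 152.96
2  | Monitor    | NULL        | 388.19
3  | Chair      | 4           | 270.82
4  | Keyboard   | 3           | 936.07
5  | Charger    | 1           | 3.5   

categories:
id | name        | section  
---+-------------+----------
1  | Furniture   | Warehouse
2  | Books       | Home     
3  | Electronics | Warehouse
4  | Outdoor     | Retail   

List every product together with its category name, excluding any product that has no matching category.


INNER JOIN keeps only products rows whose category_id matches an id in categories. Walk through each product:
  - product 1 (Headphones): category_id=1 -> matches Furniture
  - product 2 (Monitor): category_id=NULL, no match -> dropped
  - product 3 (Chair): category_id=4 -> matches Outdoor
  - product 4 (Keyboard): category_id=3 -> matches Electronics
  - product 5 (Charger): category_id=1 -> matches Furniture
So 1 of 5 rows is dropped.

SQL:
SELECT a.name, b.name AS category
FROM products a
INNER JOIN categories b ON a.category_id = b.id

Result:
name       | category   
-----------+------------
Headphones | Furniture  
Chair      | Outdoor    
Keyboard   | Electronics
Charger    | Furniture  


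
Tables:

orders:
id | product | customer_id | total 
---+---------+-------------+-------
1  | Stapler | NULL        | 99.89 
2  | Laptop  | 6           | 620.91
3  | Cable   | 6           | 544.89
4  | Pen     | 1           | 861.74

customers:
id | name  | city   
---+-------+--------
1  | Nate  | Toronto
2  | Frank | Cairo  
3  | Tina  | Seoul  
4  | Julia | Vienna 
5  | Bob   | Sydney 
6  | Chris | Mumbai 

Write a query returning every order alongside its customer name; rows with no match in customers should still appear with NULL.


LEFT JOIN keeps every row from orders (the left table); where customer_id has no match in customers, the customer columns become NULL. Walk through each order:
  - order 1 (Stapler): customer_id=NULL, no match -> kept with NULL
  - order 2 (Laptop): customer_id=6 -> matches Chris
  - order 3 (Cable): customer_id=6 -> matches Chris
  - order 4 (Pen): customer_id=1 -> matches Nate
All 4 rows appear; 1 has NULL customer.

SQL:
SELECT a.product, b.name AS customer
FROM orders a
LEFT JOIN customers b ON a.customer_id = b.id

Result:
product | customer
--------+---------
Stapler | NULL    
Laptop  | Chris   
Cable   | Chris   
Pen     | Nate    


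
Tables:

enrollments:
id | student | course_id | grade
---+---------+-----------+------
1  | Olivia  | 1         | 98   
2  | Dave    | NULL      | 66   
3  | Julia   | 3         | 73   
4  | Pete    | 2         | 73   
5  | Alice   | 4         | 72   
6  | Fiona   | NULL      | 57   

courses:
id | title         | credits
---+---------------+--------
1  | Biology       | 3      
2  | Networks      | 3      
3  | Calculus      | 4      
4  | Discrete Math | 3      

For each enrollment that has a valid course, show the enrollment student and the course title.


INNER JOIN keeps only enrollments rows whose course_id matches an id in courses. Walk through each enrollment:
  - enrollment 1 (Olivia): course_id=1 -> matches Biology
  - enrollment 2 (Dave): course_id=NULL, no match -> dropped
  - enrollment 3 (Julia): course_id=3 -> matches Calculus
  - enrollment 4 (Pete): course_id=2 -> matches Networks
  - enrollment 5 (Alice): course_id=4 -> matches Discrete Math
  - enrollment 6 (Fiona): course_id=NULL, no match -> dropped
So 2 of 6 rows are dropped.

SQL:
SELECT a.student, b.title AS course
FROM enrollments a
INNER JOIN courses b ON a.course_id = b.id

Result:
student | course       
--------+--------------
Olivia  | Biology      
Julia   | Calculus     
Pete    | Networks     
Alice   | Discrete Math


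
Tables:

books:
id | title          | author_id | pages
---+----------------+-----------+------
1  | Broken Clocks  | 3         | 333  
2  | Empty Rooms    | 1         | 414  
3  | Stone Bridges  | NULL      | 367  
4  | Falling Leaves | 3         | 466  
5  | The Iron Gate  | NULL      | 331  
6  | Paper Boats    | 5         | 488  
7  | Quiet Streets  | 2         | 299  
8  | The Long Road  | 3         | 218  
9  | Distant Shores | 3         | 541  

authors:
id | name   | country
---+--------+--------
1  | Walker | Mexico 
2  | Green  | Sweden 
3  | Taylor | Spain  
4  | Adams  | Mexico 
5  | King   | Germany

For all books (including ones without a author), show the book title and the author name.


LEFT JOIN keeps every row from books (the left table); where author_id has no match in authors, the author columns become NULL. Walk through each book:
  - book 1 (Broken Clocks): author_id=3 -> matches Taylor
  - book 2 (Empty Rooms): author_id=1 -> matches Walker
  - book 3 (Stone Bridges): author_id=NULL, no match -> kept with NULL
  - book 4 (Falling Leaves): author_id=3 -> matches Taylor
  - book 5 (The Iron Gate): author_id=NULL, no match -> kept with NULL
  - book 6 (Paper Boats): author_id=5 -> matches King
  - book 7 (Quiet Streets): author_id=2 -> matches Green
  - book 8 (The Long Road): author_id=3 -> matches Taylor
  - book 9 (Distant Shores): author_id=3 -> matches Taylor
All 9 rows appear; 2 have NULL author.

SQL:
SELECT a.title, b.name AS author
FROM books a
LEFT JOIN authors b ON a.author_id = b.id

Result:
title          | author
---------------+-------
Broken Clocks  | Taylor
Empty Rooms    | Walker
Stone Bridges  | NULL  
Falling Leaves | Taylor
The Iron Gate  | NULL  
Paper Boats    | King  
Quiet Streets  | Green 
The Long Road  | Taylor
Distant Shores | Taylor


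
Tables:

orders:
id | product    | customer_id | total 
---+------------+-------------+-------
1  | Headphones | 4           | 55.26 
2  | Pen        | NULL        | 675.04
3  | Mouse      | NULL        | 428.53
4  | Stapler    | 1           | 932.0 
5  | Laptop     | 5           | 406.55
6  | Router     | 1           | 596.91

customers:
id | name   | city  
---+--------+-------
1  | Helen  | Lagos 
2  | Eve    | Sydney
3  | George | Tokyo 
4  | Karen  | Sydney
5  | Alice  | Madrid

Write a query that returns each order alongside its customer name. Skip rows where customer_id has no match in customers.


INNER JOIN keeps only orders rows whose customer_id matches an id in customers. Walk through each order:
  - order 1 (Headphones): customer_id=4 -> matches Karen
  - order 2 (Pen): customer_id=NULL, no match -> dropped
  - order 3 (Mouse): customer_id=NULL, no match -> dropped
  - order 4 (Stapler): customer_id=1 -> matches Helen
  - order 5 (Laptop): customer_id=5 -> matches Alice
  - order 6 (Router): customer_id=1 -> matches Helen
So 2 of 6 rows are dropped.

SQL:
SELECT a.product, b.name AS customer
FROM orders a
INNER JOIN customers b ON a.customer_id = b.id

Result:
product    | customer
-----------+---------
Headphones | Karen   
Stapler    | Helen   
Laptop     | Alice   
Router     | Helen   


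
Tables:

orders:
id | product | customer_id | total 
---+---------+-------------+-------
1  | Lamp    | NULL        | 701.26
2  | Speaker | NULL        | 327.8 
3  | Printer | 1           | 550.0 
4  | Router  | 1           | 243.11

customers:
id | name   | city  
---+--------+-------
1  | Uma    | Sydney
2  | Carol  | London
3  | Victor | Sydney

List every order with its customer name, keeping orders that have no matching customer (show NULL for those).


LEFT JOIN keeps every row from orders (the left table); where customer_id has no match in customers, the customer columns become NULL. Walk through each order:
  - order 1 (Lamp): customer_id=NULL, no match -> kept with NULL
  - order 2 (Speaker): customer_id=NULL, no match -> kept with NULL
  - order 3 (Printer): customer_id=1 -> matches Uma
  - order 4 (Router): customer_id=1 -> matches Uma
All 4 rows appear; 2 have NULL customer.

SQL:
SELECT a.product, b.name AS customer
FROM orders a
LEFT JOIN customers b ON a.customer_id = b.id

Result:
product | customer
--------+---------
Lamp    | NULL    
Speaker | NULL    
Printer | Uma     
Router  | Uma     


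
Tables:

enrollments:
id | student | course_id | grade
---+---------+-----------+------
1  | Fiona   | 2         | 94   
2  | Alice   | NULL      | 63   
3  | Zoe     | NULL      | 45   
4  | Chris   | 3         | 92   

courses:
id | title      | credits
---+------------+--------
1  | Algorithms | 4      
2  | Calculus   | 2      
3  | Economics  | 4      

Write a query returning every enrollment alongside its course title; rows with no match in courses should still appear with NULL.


LEFT JOIN keeps every row from enrollments (the left table); where course_id has no match in courses, the course columns become NULL. Walk through each enrollment:
  - enrollment 1 (Fiona): course_id=2 -> matches Calculus
  - enrollment 2 (Alice): course_id=NULL, no match -> kept with NULL
  - enrollment 3 (Zoe): course_id=NULL, no match -> kept with NULL
  - enrollment 4 (Chris): course_id=3 -> matches Economics
All 4 rows appear; 2 have NULL course.

SQL:
SELECT a.student, b.title AS course
FROM enrollments a
LEFT JOIN courses b ON a.course_id = b.id

Result:
student | course   
--------+----------
Fiona   | Calculus 
Alice   | NULL     
Zoe     | NULL     
Chris   | Economics


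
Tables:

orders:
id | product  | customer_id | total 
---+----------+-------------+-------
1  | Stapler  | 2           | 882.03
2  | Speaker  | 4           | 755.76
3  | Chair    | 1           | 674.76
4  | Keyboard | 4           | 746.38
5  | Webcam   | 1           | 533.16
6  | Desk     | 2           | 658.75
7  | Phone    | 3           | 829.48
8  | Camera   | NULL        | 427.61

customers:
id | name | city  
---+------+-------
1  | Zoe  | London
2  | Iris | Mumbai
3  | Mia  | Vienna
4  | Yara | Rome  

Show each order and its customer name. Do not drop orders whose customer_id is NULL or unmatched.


LEFT JOIN keeps every row from orders (the left table); where customer_id has no match in customers, the customer columns become NULL. Walk through each order:
  - order 1 (Stapler): customer_id=2 -> matches Iris
  - order 2 (Speaker): customer_id=4 -> matches Yara
  - order 3 (Chair): customer_id=1 -> matches Zoe
  - order 4 (Keyboard): customer_id=4 -> matches Yara
  - order 5 (Webcam): customer_id=1 -> matches Zoe
  - order 6 (Desk): customer_id=2 -> matches Iris
  - order 7 (Phone): customer_id=3 -> matches Mia
  - order 8 (Camera): customer_id=NULL, no match -> kept with NULL
All 8 rows appear; 1 has NULL customer.

SQL:
SELECT a.product, b.name AS customer
FROM orders a
LEFT JOIN customers b ON a.customer_id = b.id

Result:
product  | customer
---------+---------
Stapler  | Iris    
Speaker  | Yara    
Chair    | Zoe     
Keyboard | Yara    
Webcam   | Zoe     
Desk     | Iris    
Phone    | Mia     
Camera   | NULL    


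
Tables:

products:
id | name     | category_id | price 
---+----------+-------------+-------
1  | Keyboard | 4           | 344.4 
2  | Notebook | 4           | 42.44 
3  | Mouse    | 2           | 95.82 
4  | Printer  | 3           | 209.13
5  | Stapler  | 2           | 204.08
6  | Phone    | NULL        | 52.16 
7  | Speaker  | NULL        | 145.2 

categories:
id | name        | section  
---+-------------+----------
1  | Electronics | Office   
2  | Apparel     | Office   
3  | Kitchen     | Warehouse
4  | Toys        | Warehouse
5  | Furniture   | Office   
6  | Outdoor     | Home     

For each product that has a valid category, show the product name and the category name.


INNER JOIN keeps only products rows whose category_id matches an id in categories. Walk through each product:
  - product 1 (Keyboard): category_id=4 -> matches Toys
  - product 2 (Notebook): category_id=4 -> matches Toys
  - product 3 (Mouse): category_id=2 -> matches Apparel
  - product 4 (Printer): category_id=3 -> matches Kitchen
  - product 5 (Stapler): category_id=2 -> matches Apparel
  - product 6 (Phone): category_id=NULL, no match -> dropped
  - product 7 (Speaker): category_id=NULL, no match -> dropped
So 2 of 7 rows are dropped.

SQL:
SELECT a.name, b.name AS category
FROM products a
INNER JOIN categories b ON a.category_id = b.id

Result:
name     | category
---------+---------
Keyboard | Toys    
Notebook | Toys    
Mouse    | Apparel 
Printer  | Kitchen 
Stapler  | Apparel 


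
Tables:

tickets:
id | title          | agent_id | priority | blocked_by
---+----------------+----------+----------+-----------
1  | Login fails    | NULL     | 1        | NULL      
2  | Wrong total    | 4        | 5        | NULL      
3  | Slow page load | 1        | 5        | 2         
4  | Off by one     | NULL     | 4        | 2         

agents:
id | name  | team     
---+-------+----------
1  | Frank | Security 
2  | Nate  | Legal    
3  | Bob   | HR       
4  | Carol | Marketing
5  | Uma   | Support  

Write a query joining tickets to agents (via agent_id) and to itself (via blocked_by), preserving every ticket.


Two LEFT JOINs from the same base table tickets: one to agents via agent_id, one to tickets itself via blocked_by. Both are LEFT so every ticket is preserved.
Match against agents:
  - ticket 1 (Login fails): agent_id=NULL, no match -> kept with NULL
  - ticket 2 (Wrong total): agent_id=4 -> matches Carol
  - ticket 3 (Slow page load): agent_id=1 -> matches Frank
  - ticket 4 (Off by one): agent_id=NULL, no match -> kept with NULL
Match against tickets (self):
  - ticket 1 (Login fails): blocked_by=NULL -> NULL
  - ticket 2 (Wrong total): blocked_by=NULL -> NULL
  - ticket 3 (Slow page load): blocked_by=2 -> Wrong total
  - ticket 4 (Off by one): blocked_by=2 -> Wrong total

SQL:
SELECT a.title, b.name AS agent, c.title AS blocked_by
FROM tickets a
LEFT JOIN agents b ON a.agent_id = b.id
LEFT JOIN tickets c ON a.blocked_by = c.id

Result:
title          | agent | blocked_by 
---------------+-------+------------
Login fails    | NULL  | NULL       
Wrong total    | Carol | NULL       
Slow page load | Frank | Wrong total
Off by one     | NULL  | Wrong total


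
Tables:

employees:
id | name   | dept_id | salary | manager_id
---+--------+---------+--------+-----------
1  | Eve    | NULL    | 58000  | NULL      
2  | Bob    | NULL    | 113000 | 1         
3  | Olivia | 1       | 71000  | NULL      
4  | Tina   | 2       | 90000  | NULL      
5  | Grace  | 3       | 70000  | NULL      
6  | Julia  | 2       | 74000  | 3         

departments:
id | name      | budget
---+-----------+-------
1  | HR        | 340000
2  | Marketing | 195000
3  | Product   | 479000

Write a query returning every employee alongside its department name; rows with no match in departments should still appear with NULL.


LEFT JOIN keeps every row from employees (the left table); where dept_id has no match in departments, the department columns become NULL. Walk through each employee:
  - employee 1 (Eve): dept_id=NULL, no match -> kept with NULL
  - employee 2 (Bob): dept_id=NULL, no match -> kept with NULL
  - employee 3 (Olivia): dept_id=1 -> matches HR
  - employee 4 (Tina): dept_id=2 -> matches Marketing
  - employee 5 (Grace): dept_id=3 -> matches Product
  - employee 6 (Julia): dept_id=2 -> matches Marketing
All 6 rows appear; 2 have NULL department.

SQL:
SELECT a.name, b.name AS department
FROM employees a
LEFT JOIN departments b ON a.dept_id = b.id

Result:
name   | department
-------+-----------
Eve    | NULL      
Bob    | NULL      
Olivia | HR        
Tina   | Marketing 
Grace  | Product   
Julia  | Marketing 


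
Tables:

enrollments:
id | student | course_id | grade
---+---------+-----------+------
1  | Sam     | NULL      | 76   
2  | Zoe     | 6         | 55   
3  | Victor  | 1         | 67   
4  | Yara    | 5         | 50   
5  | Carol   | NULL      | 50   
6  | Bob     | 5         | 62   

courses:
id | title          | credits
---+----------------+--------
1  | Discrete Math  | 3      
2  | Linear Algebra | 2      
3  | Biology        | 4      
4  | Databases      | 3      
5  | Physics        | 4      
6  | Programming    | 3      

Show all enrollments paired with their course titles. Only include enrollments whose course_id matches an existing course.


INNER JOIN keeps only enrollments rows whose course_id matches an id in courses. Walk through each enrollment:
  - enrollment 1 (Sam): course_id=NULL, no match -> dropped
  - enrollment 2 (Zoe): course_id=6 -> matches Programming
  - enrollment 3 (Victor): course_id=1 -> matches Discrete Math
  - enrollment 4 (Yara): course_id=5 -> matches Physics
  - enrollment 5 (Carol): course_id=NULL, no match -> dropped
  - enrollment 6 (Bob): course_id=5 -> matches Physics
So 2 of 6 rows are dropped.

SQL:
SELECT a.student, b.title AS course
FROM enrollments a
INNER JOIN courses b ON a.course_id = b.id

Result:
student | course       
--------+--------------
Zoe     | Programming  
Victor  | Discrete Math
Yara    | Physics      
Bob     | Physics      


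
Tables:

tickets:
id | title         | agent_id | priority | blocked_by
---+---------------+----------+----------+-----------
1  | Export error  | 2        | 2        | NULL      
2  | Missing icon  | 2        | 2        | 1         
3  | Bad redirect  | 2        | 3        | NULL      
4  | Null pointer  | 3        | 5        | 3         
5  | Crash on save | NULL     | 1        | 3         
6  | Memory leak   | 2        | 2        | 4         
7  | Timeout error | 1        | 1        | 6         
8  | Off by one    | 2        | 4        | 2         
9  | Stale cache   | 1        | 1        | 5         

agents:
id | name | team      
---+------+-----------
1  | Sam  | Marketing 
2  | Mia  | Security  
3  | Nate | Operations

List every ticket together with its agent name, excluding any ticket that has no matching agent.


INNER JOIN keeps only tickets rows whose agent_id matches an id in agents. Walk through each ticket:
  - ticket 1 (Export error): agent_id=2 -> matches Mia
  - ticket 2 (Missing icon): agent_id=2 -> matches Mia
  - ticket 3 (Bad redirect): agent_id=2 -> matches Mia
  - ticket 4 (Null pointer): agent_id=3 -> matches Nate
  - ticket 5 (Crash on save): agent_id=NULL, no match -> dropped
  - ticket 6 (Memory leak): agent_id=2 -> matches Mia
  - ticket 7 (Timeout error): agent_id=1 -> matches Sam
  - ticket 8 (Off by one): agent_id=2 -> matches Mia
  - ticket 9 (Stale cache): agent_id=1 -> matches Sam
So 1 of 9 rows is dropped.

SQL:
SELECT a.title, b.name AS agent
FROM tickets a
INNER JOIN agents b ON a.agent_id = b.id

Result:
title         | agent
--------------+------
Export error  | Mia  
Missing icon  | Mia  
Bad redirect  | Mia  
Null pointer  | Nate 
Memory leak   | Mia  
Timeout error | Sam  
Off by one    | Mia  
Stale cache   | Sam  


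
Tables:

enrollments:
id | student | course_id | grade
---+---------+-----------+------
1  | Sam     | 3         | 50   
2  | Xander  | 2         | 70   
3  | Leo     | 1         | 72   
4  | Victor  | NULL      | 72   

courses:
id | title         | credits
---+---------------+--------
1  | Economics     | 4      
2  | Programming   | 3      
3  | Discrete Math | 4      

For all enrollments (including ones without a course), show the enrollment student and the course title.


LEFT JOIN keeps every row from enrollments (the left table); where course_id has no match in courses, the course columns become NULL. Walk through each enrollment:
  - enrollment 1 (Sam): course_id=3 -> matches Discrete Math
  - enrollment 2 (Xander): course_id=2 -> matches Programming
  - enrollment 3 (Leo): course_id=1 -> matches Economics
  - enrollment 4 (Victor): course_id=NULL, no match -> kept with NULL
All 4 rows appear; 1 has NULL course.

SQL:
SELECT a.student, b.title AS course
FROM enrollments a
LEFT JOIN courses b ON a.course_id = b.id

Result:
student | course       
--------+--------------
Sam     | Discrete Math
Xander  | Programming  
Leo     | Economics    
Victor  | NULL         
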